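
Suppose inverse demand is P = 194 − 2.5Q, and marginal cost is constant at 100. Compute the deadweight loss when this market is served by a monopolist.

Under competition P = MC = 100, so Q = (194 − 100)/2.5 = 37.6.
Monopoly sets MR = MC: 194 − 5Q = 100 ⇒ Q = 18.8, P = 194 − 2.5·18.8 = 147.
DWL is the triangle between Q = 18.8 and Q = 37.6: ½·(37.6 − 18.8)·(147 − 100) = 441.8.

DWL = 441.8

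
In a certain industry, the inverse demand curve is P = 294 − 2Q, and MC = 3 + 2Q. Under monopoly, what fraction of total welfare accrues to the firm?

The monopolist equates marginal revenue to marginal cost: 294 − 4Q = 3 + 2Q, so Q = 48.5. From demand, P = 197.
CS = ½·(294 − 197)·48.5 = 2352.25.
PS = P·Q − VC(Q) = 197·48.5 − (3·48.5 + ½·2·48.5²) = 7056.75.
Share captured = PS/TS = 7056.75/9409 = 0.75.

PS/TS = 0.75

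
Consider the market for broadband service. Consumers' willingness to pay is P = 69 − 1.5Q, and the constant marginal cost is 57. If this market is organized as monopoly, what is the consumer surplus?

Monopoly sets MR = MC: 69 − 3Q = 57 ⇒ Q = 4, P = 69 − 1.5·4 = 63.
CS = ½·(69 − 63)·4 = 12.

CS = 12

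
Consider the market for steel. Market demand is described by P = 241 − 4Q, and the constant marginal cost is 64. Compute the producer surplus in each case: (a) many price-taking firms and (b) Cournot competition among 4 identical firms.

Competition: PS = 0; Cournot: PS = 1253.16

Competitive firms price at marginal cost: P = 64, giving Q = 44.25.
PS = (64 − 64)·44.25 = 0.
Cournot with 4 identical firms: the symmetric best-response condition is 241 − 20q = 64. Each firm produces q = 8.85, total output Q = 35.4, price P = 99.4.
PS = (99.4 − 64)·35.4 = 1253.16.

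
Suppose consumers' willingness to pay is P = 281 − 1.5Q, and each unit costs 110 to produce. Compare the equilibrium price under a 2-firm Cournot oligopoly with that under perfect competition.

In a 2-firm Cournot equilibrium, symmetry and the first-order condition give q = (281 − 110)/(4.5) = 38. So Q = 76 and P = 167.
Competitive firms price at marginal cost: P = 110, giving Q = 114.

Cournot: P = 167; Competition: P = 110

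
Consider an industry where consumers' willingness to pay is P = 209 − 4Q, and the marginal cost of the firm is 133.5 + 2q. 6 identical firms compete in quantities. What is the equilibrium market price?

P = 148.6

Cournot with 6 identical firms: the symmetric best-response condition is 209 − 28q = 133.5 + 2q. Each firm produces q = 151/60, total output Q = 15.1, price P = 148.6.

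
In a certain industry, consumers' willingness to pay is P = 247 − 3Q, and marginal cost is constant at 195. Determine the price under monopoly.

The monopolist equates marginal revenue to marginal cost: 247 − 6Q = 195, so Q = 26/3. From demand, P = 221.

P = 221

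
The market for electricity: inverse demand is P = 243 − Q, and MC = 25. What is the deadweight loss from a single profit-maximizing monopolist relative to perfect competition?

Under competition P = MC = 25, so Q = (243 − 25)/1 = 218.
A monopolist chooses Q where MR = MC. MR = 243 − 2Q; setting this equal to 25 gives Q = 109 and P = 134.
DWL is the triangle between Q = 109 and Q = 218: ½·(218 − 109)·(134 − 25) = 5940.5.

DWL = 5940.5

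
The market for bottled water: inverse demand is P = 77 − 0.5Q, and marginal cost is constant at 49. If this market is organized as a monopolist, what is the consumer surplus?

The monopolist equates marginal revenue to marginal cost: 77 − Q = 49, so Q = 28. From demand, P = 63.
CS = ½·(77 − 63)·28 = 196.

CS = 196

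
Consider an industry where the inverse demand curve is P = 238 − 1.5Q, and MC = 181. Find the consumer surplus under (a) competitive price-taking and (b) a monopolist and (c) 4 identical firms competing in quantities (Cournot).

Perfect competition: P = MC = 181, so 238 − 1.5Q = 181 and Q = 38.
CS = ½·(238 − 181)·38 = 1083.
The monopolist equates marginal revenue to marginal cost: 238 − 3Q = 181, so Q = 19. From demand, P = 209.5.
CS = ½·(238 − 209.5)·19 = 270.75.
In a 4-firm Cournot equilibrium, symmetry and the first-order condition give q = (238 − 181)/(7.5) = 7.6. So Q = 30.4 and P = 192.4.
CS = ½·(238 − 192.4)·30.4 = 693.12.

Competition: CS = 1083; Monopoly: CS = 270.75; Cournot: CS = 693.12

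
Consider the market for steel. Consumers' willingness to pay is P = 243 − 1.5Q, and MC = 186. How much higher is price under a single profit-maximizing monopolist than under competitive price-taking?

Price rises by 28.5

Perfect competition: P = MC = 186, so 243 − 1.5Q = 186 and Q = 38.
A monopolist chooses Q where MR = MC. MR = 243 − 3Q; setting this equal to 186 gives Q = 19 and P = 214.5.
Change in price: 214.5 − 186 = 28.5.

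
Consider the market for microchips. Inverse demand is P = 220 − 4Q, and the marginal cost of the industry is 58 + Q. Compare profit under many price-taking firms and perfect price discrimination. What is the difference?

π rises by 2099.52

Competitive equilibrium sets price equal to marginal cost: 220 − 4Q = 58 + Q, so Q = 32.4 and P = 90.4.
Profit = 90.4·32.4 − (58·32.4 + ½·1·32.4²) = 524.88.
A perfectly discriminating monopolist sells every unit with P(Q) ≥ MC(Q), so output equals the competitive quantity Q = 32.4. Each buyer pays their reservation price, so CS = 0 and the firm captures all surplus.
PS equals the full surplus area, 2624.4. Profit = 2624.4 = 2624.4.
Change in profit: 2624.4 − 524.88 = 2099.52.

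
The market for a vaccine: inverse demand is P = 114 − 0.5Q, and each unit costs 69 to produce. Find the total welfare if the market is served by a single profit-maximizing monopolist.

TS = 1518.75

Monopoly sets MR = MC: 114 − Q = 69 ⇒ Q = 45, P = 114 − 0.5·45 = 91.5.
CS = ½·(114 − 91.5)·45 = 506.25; PS = (91.5 − 69)·45 = 1012.5; TS = 1518.75.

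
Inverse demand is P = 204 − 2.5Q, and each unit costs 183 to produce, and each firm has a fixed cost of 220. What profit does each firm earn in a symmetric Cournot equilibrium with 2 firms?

Cournot with 2 identical firms: the symmetric best-response condition is 204 − 7.5q = 183. Each firm produces q = 2.8, total output Q = 5.6, price P = 190.
Each firm's profit = (190 − 183)·2.8 − 220 = −200.4.

π_i = −200.4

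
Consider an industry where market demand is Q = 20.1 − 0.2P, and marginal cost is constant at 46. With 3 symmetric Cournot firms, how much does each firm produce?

q_i = 2.725

Inverting demand: P = 100.5 − 5Q.
Cournot with 3 identical firms: the symmetric best-response condition is 100.5 − 20q = 46. Each firm produces q = 2.725, total output Q = 8.175, price P = 59.625.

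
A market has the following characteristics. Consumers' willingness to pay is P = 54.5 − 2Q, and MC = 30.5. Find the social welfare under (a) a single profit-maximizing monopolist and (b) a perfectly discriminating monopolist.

Monopoly: TS = 108; Perfect PD: TS = 144

A monopolist chooses Q where MR = MC. MR = 54.5 − 4Q; setting this equal to 30.5 gives Q = 6 and P = 42.5.
CS = ½·(54.5 − 42.5)·6 = 36; PS = (42.5 − 30.5)·6 = 72; TS = 108.
With perfect price discrimination, output is the efficient level Q = 12 (where demand meets MC), but every buyer pays their willingness to pay: CS = 0 and PS = total surplus.
TS = 144 (equal to competitive TS).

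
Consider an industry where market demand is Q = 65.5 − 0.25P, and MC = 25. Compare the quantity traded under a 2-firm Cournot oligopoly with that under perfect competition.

Inverting demand: P = 262 − 4Q.
With 2 symmetric Cournot firms, each firm's FOC gives 262 − 12q = 25, so q = 19.75, Q = 2·19.75 = 39.5, and P = 104.
Competitive firms price at marginal cost: P = 25, giving Q = 59.25.

Cournot: Q = 39.5; Competition: Q = 59.25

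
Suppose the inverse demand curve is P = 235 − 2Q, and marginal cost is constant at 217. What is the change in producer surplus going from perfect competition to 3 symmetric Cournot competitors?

PS rises by 30.375

Competitive firms price at marginal cost: P = 217, giving Q = 9.
PS = (217 − 217)·9 = 0.
Cournot with 3 identical firms: the symmetric best-response condition is 235 − 8q = 217. Each firm produces q = 2.25, total output Q = 6.75, price P = 221.5.
PS = (221.5 − 217)·6.75 = 30.375.
Change in producer surplus: 30.375 − 0 = 30.375.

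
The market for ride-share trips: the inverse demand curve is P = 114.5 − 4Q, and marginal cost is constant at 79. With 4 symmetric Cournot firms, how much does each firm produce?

With 4 symmetric Cournot firms, each firm's FOC gives 114.5 − 20q = 79, so q = 1.775, Q = 4·1.775 = 7.1, and P = 86.1.

q_i = 1.775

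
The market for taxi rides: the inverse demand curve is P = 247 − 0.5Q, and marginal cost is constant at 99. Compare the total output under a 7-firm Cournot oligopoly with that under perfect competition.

Cournot: Q = 259; Competition: Q = 296

Cournot with 7 identical firms: the symmetric best-response condition is 247 − 4q = 99. Each firm produces q = 37, total output Q = 259, price P = 117.5.
Perfect competition: P = MC = 99, so 247 − 0.5Q = 99 and Q = 296.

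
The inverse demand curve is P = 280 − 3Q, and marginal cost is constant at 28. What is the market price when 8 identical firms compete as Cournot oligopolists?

P = 56

In a 8-firm Cournot equilibrium, symmetry and the first-order condition give q = (280 − 28)/(27) = 28/3. So Q = 224/3 and P = 56.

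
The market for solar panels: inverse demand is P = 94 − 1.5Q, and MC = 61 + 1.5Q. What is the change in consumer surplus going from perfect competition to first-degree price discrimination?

Consumer surplus falls by 90.75

Competitive equilibrium sets price equal to marginal cost: 94 − 1.5Q = 61 + 1.5Q, so Q = 11 and P = 77.5.
CS = ½·(94 − 77.5)·11 = 90.75.
With perfect price discrimination, output is the efficient level Q = 11 (where demand meets MC), but every buyer pays their willingness to pay: CS = 0 and PS = total surplus.
CS = 0.
Change in consumer surplus: 0 − 90.75 = −90.75.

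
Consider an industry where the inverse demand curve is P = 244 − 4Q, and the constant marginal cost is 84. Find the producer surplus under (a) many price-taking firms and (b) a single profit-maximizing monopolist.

Competition: PS = 0; Monopoly: PS = 1600

Competitive firms price at marginal cost: P = 84, giving Q = 40.
PS = (84 − 84)·40 = 0.
The monopolist equates marginal revenue to marginal cost: 244 − 8Q = 84, so Q = 20. From demand, P = 164.
PS = (164 − 84)·20 = 1600.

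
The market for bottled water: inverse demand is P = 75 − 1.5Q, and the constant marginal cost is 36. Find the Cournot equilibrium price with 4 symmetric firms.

P = 43.8

Cournot with 4 identical firms: the symmetric best-response condition is 75 − 7.5q = 36. Each firm produces q = 5.2, total output Q = 20.8, price P = 43.8.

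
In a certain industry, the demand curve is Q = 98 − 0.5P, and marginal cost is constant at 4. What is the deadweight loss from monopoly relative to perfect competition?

Inverting demand: P = 196 − 2Q.
Under competition P = MC = 4, so Q = (196 − 4)/2 = 96.
A monopolist chooses Q where MR = MC. MR = 196 − 4Q; setting this equal to 4 gives Q = 48 and P = 100.
DWL is the triangle between Q = 48 and Q = 96: ½·(96 − 48)·(100 − 4) = 2304.

DWL = 2304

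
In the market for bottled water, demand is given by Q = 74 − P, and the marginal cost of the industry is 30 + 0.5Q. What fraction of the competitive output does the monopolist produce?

Inverting demand: P = 74 − Q.
A monopolist chooses Q where MR = MC. MR = 74 − 2Q; setting this equal to 30 + 0.5Q gives Q = 17.6 and P = 56.4.
Competitive equilibrium sets price equal to marginal cost: 74 − Q = 30 + 0.5Q, so Q = 88/3 and P = 134/3.
Ratio Q_m/Q_c = 17.6/(88/3) = 0.6.

Q_m/Q_c = 0.6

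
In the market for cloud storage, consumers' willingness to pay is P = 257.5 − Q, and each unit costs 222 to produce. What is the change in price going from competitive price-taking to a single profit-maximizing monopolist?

P rises by 17.75

Under competition P = MC = 222, so Q = (257.5 − 222)/1 = 35.5.
Monopoly sets MR = MC: 257.5 − 2Q = 222 ⇒ Q = 17.75, P = 257.5 − 17.75 = 239.75.
Change in price: 239.75 − 222 = 17.75.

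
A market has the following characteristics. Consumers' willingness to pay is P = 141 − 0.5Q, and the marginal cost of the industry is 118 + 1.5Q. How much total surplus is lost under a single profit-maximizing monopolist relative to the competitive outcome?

Under competition P = MC: 141 − 0.5Q = 118 + 1.5Q ⇒ Q = 11.5, P = 135.25.
Monopoly sets MR = MC: 141 − Q = 118 + 1.5Q ⇒ Q = 9.2, P = 141 − 0.5·9.2 = 136.4.
CS = ½·(141 − 135.25)·11.5 = 529/16; PS = (135.25·11.5 − 118·11.5 − ½·1.5·11.5²) = 1587/16; TS = 132.25.
CS = ½·(141 − 136.4)·9.2 = 21.16; PS = (136.4·9.2 − 118·9.2 − ½·1.5·9.2²) = 105.8; TS = 126.96.
DWL = 132.25 − 126.96 = 5.29.

DWL = 5.29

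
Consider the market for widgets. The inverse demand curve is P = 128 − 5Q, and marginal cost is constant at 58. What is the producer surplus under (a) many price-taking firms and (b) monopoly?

Perfect competition: P = MC = 58, so 128 − 5Q = 58 and Q = 14.
PS = (58 − 58)·14 = 0.
A monopolist chooses Q where MR = MC. MR = 128 − 10Q; setting this equal to 58 gives Q = 7 and P = 93.
PS = (93 − 58)·7 = 245.

Competition: PS = 0; Monopoly: PS = 245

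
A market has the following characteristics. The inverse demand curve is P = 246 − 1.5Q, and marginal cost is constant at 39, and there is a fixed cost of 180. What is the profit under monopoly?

Profit = 6961.5

A monopolist chooses Q where MR = MC. MR = 246 − 3Q; setting this equal to 39 gives Q = 69 and P = 142.5.
Profit = (142.5 − 39)·69 − 180 = 6961.5.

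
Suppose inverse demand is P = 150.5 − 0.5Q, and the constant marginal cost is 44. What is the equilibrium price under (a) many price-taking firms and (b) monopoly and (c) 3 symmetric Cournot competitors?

Under competition P = MC = 44, so Q = (150.5 − 44)/0.5 = 213.
A monopolist chooses Q where MR = MC. MR = 150.5 − Q; setting this equal to 44 gives Q = 106.5 and P = 97.25.
Cournot with 3 identical firms: the symmetric best-response condition is 150.5 − 2q = 44. Each firm produces q = 53.25, total output Q = 159.75, price P = 70.625.

Competition: P = 44; Monopoly: P = 97.25; Cournot: P = 70.625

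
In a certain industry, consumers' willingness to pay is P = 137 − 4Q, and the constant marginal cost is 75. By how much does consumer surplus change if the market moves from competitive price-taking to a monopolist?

Competitive firms price at marginal cost: P = 75, giving Q = 15.5.
CS = ½·(137 − 75)·15.5 = 480.5.
A monopolist chooses Q where MR = MC. MR = 137 − 8Q; setting this equal to 75 gives Q = 7.75 and P = 106.
CS = ½·(137 − 106)·7.75 = 120.125.
Change in consumer surplus: 120.125 − 480.5 = −360.375.

Consumer surplus falls by 360.375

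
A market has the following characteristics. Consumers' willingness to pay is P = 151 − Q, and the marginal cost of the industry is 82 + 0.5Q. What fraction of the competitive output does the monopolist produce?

Q_m/Q_c = 0.6

Monopoly sets MR = MC: 151 − 2Q = 82 + 0.5Q ⇒ Q = 27.6, P = 151 − 27.6 = 123.4.
Under competition P = MC: 151 − Q = 82 + 0.5Q ⇒ Q = 46, P = 105.
Ratio Q_m/Q_c = 27.6/46 = 0.6.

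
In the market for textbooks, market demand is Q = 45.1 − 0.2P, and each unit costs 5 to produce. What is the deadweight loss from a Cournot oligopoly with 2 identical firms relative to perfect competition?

DWL = 540.225

Inverting demand: P = 225.5 − 5Q.
Perfect competition: P = MC = 5, so 225.5 − 5Q = 5 and Q = 44.1.
Cournot with 2 identical firms: the symmetric best-response condition is 225.5 − 15q = 5. Each firm produces q = 14.7, total output Q = 29.4, price P = 78.5.
DWL is the triangle between Q = 29.4 and Q = 44.1: ½·(44.1 − 29.4)·(78.5 − 5) = 540.225.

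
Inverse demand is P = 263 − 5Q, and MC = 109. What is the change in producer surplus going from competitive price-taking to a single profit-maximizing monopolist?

Under competition P = MC = 109, so Q = (263 − 109)/5 = 30.8.
PS = (109 − 109)·30.8 = 0.
A monopolist chooses Q where MR = MC. MR = 263 − 10Q; setting this equal to 109 gives Q = 15.4 and P = 186.
PS = (186 − 109)·15.4 = 1185.8.
Change in producer surplus: 1185.8 − 0 = 1185.8.

Producer surplus rises by 1185.8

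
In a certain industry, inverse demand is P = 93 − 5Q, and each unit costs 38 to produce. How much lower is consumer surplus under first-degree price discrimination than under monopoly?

CS falls by 75.625

Monopoly sets MR = MC: 93 − 10Q = 38 ⇒ Q = 5.5, P = 93 − 5·5.5 = 65.5.
CS = ½·(93 − 65.5)·5.5 = 75.625.
With perfect price discrimination, output is the efficient level Q = 11 (where demand meets MC), but every buyer pays their willingness to pay: CS = 0 and PS = total surplus.
CS = 0.
Change in consumer surplus: 0 − 75.625 = −75.625.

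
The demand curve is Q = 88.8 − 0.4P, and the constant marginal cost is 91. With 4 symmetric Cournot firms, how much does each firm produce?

q_i = 10.48

Inverting demand: P = 222 − 2.5Q.
In a 4-firm Cournot equilibrium, symmetry and the first-order condition give q = (222 − 91)/(12.5) = 10.48. So Q = 41.92 and P = 117.2.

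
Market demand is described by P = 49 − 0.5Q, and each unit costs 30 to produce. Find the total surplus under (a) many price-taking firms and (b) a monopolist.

Competition: TS = 361; Monopoly: TS = 270.75

Competitive firms price at marginal cost: P = 30, giving Q = 38.
CS = ½·(49 − 30)·38 = 361; PS = (30 − 30)·38 = 0; TS = 361.
A monopolist chooses Q where MR = MC. MR = 49 − Q; setting this equal to 30 gives Q = 19 and P = 39.5.
CS = ½·(49 − 39.5)·19 = 90.25; PS = (39.5 − 30)·19 = 180.5; TS = 270.75.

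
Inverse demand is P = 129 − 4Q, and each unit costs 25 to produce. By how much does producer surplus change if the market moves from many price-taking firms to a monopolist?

Producer surplus rises by 676

Competitive firms price at marginal cost: P = 25, giving Q = 26.
PS = (25 − 25)·26 = 0.
The monopolist equates marginal revenue to marginal cost: 129 − 8Q = 25, so Q = 13. From demand, P = 77.
PS = (77 − 25)·13 = 676.
Change in producer surplus: 676 − 0 = 676.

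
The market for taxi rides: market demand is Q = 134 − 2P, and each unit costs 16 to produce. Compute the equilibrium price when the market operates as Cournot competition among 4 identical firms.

P = 26.2

Inverting demand: P = 67 − 0.5Q.
In a 4-firm Cournot equilibrium, symmetry and the first-order condition give q = (67 − 16)/(2.5) = 20.4. So Q = 81.6 and P = 26.2.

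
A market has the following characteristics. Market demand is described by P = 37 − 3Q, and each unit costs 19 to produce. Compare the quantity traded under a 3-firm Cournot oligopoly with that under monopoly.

Cournot with 3 identical firms: the symmetric best-response condition is 37 − 12q = 19. Each firm produces q = 1.5, total output Q = 4.5, price P = 23.5.
A monopolist chooses Q where MR = MC. MR = 37 − 6Q; setting this equal to 19 gives Q = 3 and P = 28.

Cournot: Q = 4.5; Monopoly: Q = 3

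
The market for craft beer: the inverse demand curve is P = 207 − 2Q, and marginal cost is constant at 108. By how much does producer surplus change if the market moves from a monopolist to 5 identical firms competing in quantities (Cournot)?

Producer surplus falls by 544.5

Monopoly sets MR = MC: 207 − 4Q = 108 ⇒ Q = 24.75, P = 207 − 2·24.75 = 157.5.
PS = (157.5 − 108)·24.75 = 1225.125.
Cournot with 5 identical firms: the symmetric best-response condition is 207 − 12q = 108. Each firm produces q = 8.25, total output Q = 41.25, price P = 124.5.
PS = (124.5 − 108)·41.25 = 680.625.
Change in producer surplus: 680.625 − 1225.125 = −544.5.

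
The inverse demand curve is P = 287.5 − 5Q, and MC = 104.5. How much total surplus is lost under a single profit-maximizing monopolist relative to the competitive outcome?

Under competition P = MC = 104.5, so Q = (287.5 − 104.5)/5 = 36.6.
A monopolist chooses Q where MR = MC. MR = 287.5 − 10Q; setting this equal to 104.5 gives Q = 18.3 and P = 196.
DWL is the triangle between Q = 18.3 and Q = 36.6: ½·(36.6 − 18.3)·(196 − 104.5) = 837.225.

DWL = 837.225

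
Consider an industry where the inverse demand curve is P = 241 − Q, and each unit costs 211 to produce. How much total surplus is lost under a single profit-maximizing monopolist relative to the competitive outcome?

Perfect competition: P = MC = 211, so 241 − Q = 211 and Q = 30.
Monopoly sets MR = MC: 241 − 2Q = 211 ⇒ Q = 15, P = 241 − 15 = 226.
DWL is the triangle between Q = 15 and Q = 30: ½·(30 − 15)·(226 − 211) = 112.5.

DWL = 112.5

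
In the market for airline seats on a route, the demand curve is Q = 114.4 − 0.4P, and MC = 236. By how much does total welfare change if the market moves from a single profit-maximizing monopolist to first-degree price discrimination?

Inverting demand: P = 286 − 2.5Q.
Monopoly sets MR = MC: 286 − 5Q = 236 ⇒ Q = 10, P = 286 − 2.5·10 = 261.
CS = ½·(286 − 261)·10 = 125; PS = (261 − 236)·10 = 250; TS = 375.
With perfect price discrimination, output is the efficient level Q = 20 (where demand meets MC), but every buyer pays their willingness to pay: CS = 0 and PS = total surplus.
TS = 500 (equal to competitive TS).
Change in total welfare: 500 − 375 = 125.

TS rises by 125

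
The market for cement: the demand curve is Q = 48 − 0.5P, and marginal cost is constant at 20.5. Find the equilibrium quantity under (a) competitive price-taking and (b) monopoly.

Inverting demand: P = 96 − 2Q.
Competitive firms price at marginal cost: P = 20.5, giving Q = 37.75.
The monopolist equates marginal revenue to marginal cost: 96 − 4Q = 20.5, so Q = 18.875. From demand, P = 58.25.

Competition: Q = 37.75; Monopoly: Q = 18.875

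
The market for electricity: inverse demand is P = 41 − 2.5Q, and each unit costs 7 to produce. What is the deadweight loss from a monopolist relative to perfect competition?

Competitive firms price at marginal cost: P = 7, giving Q = 13.6.
A monopolist chooses Q where MR = MC. MR = 41 − 5Q; setting this equal to 7 gives Q = 6.8 and P = 24.
DWL is the triangle between Q = 6.8 and Q = 13.6: ½·(13.6 − 6.8)·(24 − 7) = 57.8.

DWL = 57.8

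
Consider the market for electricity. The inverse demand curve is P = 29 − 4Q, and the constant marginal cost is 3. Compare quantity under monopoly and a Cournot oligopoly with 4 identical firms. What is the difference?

The monopolist equates marginal revenue to marginal cost: 29 − 8Q = 3, so Q = 3.25. From demand, P = 16.
Cournot with 4 identical firms: the symmetric best-response condition is 29 − 20q = 3. Each firm produces q = 1.3, total output Q = 5.2, price P = 8.2.
Change in quantity: 5.2 − 3.25 = 1.95.

Quantity rises by 1.95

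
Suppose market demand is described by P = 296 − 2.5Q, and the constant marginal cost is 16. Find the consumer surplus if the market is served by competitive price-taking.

Perfect competition: P = MC = 16, so 296 − 2.5Q = 16 and Q = 112.
CS = ½·(296 − 16)·112 = 15680.

CS = 15680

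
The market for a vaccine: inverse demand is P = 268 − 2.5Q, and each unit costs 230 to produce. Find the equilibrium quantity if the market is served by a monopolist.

The monopolist equates marginal revenue to marginal cost: 268 − 5Q = 230, so Q = 7.6. From demand, P = 249.

Q = 7.6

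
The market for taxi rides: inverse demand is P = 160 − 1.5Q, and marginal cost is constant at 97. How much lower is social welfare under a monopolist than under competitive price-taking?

Competitive firms price at marginal cost: P = 97, giving Q = 42.
CS = ½·(160 − 97)·42 = 1323; PS = (97 − 97)·42 = 0; TS = 1323.
A monopolist chooses Q where MR = MC. MR = 160 − 3Q; setting this equal to 97 gives Q = 21 and P = 128.5.
CS = ½·(160 − 128.5)·21 = 330.75; PS = (128.5 − 97)·21 = 661.5; TS = 992.25.
Change in social welfare: 992.25 − 1323 = −330.75.

Social welfare falls by 330.75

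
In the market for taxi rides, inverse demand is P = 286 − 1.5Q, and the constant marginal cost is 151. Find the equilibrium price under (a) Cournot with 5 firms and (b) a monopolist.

Cournot: P = 173.5; Monopoly: P = 218.5

In a 5-firm Cournot equilibrium, symmetry and the first-order condition give q = (286 − 151)/(9) = 15. So Q = 75 and P = 173.5.
A monopolist chooses Q where MR = MC. MR = 286 − 3Q; setting this equal to 151 gives Q = 45 and P = 218.5.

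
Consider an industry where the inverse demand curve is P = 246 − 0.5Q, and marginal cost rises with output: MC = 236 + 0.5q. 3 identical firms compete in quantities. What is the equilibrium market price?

P = 240

In a 3-firm Cournot equilibrium, symmetry and the first-order condition give q = (246 − 236)/(2.5) = 4. So Q = 12 and P = 240.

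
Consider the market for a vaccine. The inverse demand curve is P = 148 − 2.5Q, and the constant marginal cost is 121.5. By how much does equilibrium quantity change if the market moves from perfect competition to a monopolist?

Competitive firms price at marginal cost: P = 121.5, giving Q = 10.6.
The monopolist equates marginal revenue to marginal cost: 148 − 5Q = 121.5, so Q = 5.3. From demand, P = 134.75.
Change in equilibrium quantity: 5.3 − 10.6 = −5.3.

Equilibrium quantity falls by 5.3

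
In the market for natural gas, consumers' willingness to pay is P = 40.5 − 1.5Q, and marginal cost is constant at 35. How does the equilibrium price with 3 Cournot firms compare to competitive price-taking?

In a 3-firm Cournot equilibrium, symmetry and the first-order condition give q = (40.5 − 35)/(6) = 11/12. So Q = 2.75 and P = 36.375.
Perfect competition: P = MC = 35, so 40.5 − 1.5Q = 35 and Q = 11/3.

Cournot: P = 36.375; Competition: P = 35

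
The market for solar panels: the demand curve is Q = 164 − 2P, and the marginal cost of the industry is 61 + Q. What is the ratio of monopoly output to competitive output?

Inverting demand: P = 82 − 0.5Q.
A monopolist chooses Q where MR = MC. MR = 82 − Q; setting this equal to 61 + Q gives Q = 10.5 and P = 76.75.
Competitive equilibrium sets price equal to marginal cost: 82 − 0.5Q = 61 + Q, so Q = 14 and P = 75.
Ratio Q_m/Q_c = 10.5/14 = 0.75.

Q_m/Q_c = 0.75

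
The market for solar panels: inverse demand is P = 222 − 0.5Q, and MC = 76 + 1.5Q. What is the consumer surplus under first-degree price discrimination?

With perfect price discrimination, output is the efficient level Q = 73 (where demand meets MC), but every buyer pays their willingness to pay: CS = 0 and PS = total surplus.
CS = 0.

CS = 0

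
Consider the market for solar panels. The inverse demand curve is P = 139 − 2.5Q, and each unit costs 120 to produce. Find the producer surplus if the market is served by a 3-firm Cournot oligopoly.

PS = 27.075

With 3 symmetric Cournot firms, each firm's FOC gives 139 − 10q = 120, so q = 1.9, Q = 3·1.9 = 5.7, and P = 124.75.
PS = (124.75 − 120)·5.7 = 27.075.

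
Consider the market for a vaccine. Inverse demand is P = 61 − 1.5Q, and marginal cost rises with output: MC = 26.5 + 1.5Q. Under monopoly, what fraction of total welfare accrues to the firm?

PS/TS = 0.75

Monopoly sets MR = MC: 61 − 3Q = 26.5 + 1.5Q ⇒ Q = 23/3, P = 61 − 1.5·23/3 = 49.5.
CS = ½·(61 − 49.5)·23/3 = 529/12.
PS = P·Q − VC(Q) = 49.5·23/3 − (26.5·23/3 + ½·1.5·(23/3)²) = 132.25.
Share captured = PS/TS = 132.25/(529/3) = 0.75.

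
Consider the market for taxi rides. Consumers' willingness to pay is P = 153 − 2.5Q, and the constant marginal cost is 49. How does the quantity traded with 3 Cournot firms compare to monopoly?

Cournot: Q = 31.2; Monopoly: Q = 20.8

Cournot with 3 identical firms: the symmetric best-response condition is 153 − 10q = 49. Each firm produces q = 10.4, total output Q = 31.2, price P = 75.
Monopoly sets MR = MC: 153 − 5Q = 49 ⇒ Q = 20.8, P = 153 − 2.5·20.8 = 101.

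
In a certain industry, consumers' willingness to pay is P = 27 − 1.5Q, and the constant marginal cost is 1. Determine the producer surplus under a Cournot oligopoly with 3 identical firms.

In a 3-firm Cournot equilibrium, symmetry and the first-order condition give q = (27 − 1)/(6) = 13/3. So Q = 13 and P = 7.5.
PS = (7.5 − 1)·13 = 84.5.

PS = 84.5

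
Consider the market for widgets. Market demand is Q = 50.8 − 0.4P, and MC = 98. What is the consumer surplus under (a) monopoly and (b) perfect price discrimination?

Monopoly: CS = 42.05; Perfect PD: CS = 0

Inverting demand: P = 127 − 2.5Q.
Monopoly sets MR = MC: 127 − 5Q = 98 ⇒ Q = 5.8, P = 127 − 2.5·5.8 = 112.5.
CS = ½·(127 − 112.5)·5.8 = 42.05.
With perfect price discrimination, output is the efficient level Q = 11.6 (where demand meets MC), but every buyer pays their willingness to pay: CS = 0 and PS = total surplus.
CS = 0.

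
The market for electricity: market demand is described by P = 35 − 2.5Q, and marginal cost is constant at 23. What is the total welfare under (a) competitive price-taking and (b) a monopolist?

Competitive firms price at marginal cost: P = 23, giving Q = 4.8.
CS = ½·(35 − 23)·4.8 = 28.8; PS = (23 − 23)·4.8 = 0; TS = 28.8.
Monopoly sets MR = MC: 35 − 5Q = 23 ⇒ Q = 2.4, P = 35 − 2.5·2.4 = 29.
CS = ½·(35 − 29)·2.4 = 7.2; PS = (29 − 23)·2.4 = 14.4; TS = 21.6.

Competition: TS = 28.8; Monopoly: TS = 21.6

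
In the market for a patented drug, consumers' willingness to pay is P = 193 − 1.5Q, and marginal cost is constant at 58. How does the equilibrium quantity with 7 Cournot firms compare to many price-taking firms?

In a 7-firm Cournot equilibrium, symmetry and the first-order condition give q = (193 − 58)/(12) = 11.25. So Q = 78.75 and P = 74.875.
Perfect competition: P = MC = 58, so 193 − 1.5Q = 58 and Q = 90.

Cournot: Q = 78.75; Competition: Q = 90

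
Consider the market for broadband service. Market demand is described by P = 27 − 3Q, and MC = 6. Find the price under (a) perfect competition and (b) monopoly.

Under competition P = MC = 6, so Q = (27 − 6)/3 = 7.
Monopoly sets MR = MC: 27 − 6Q = 6 ⇒ Q = 3.5, P = 27 − 3·3.5 = 16.5.

Competition: P = 6; Monopoly: P = 16.5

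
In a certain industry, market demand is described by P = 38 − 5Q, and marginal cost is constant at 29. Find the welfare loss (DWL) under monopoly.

Perfect competition: P = MC = 29, so 38 − 5Q = 29 and Q = 1.8.
Monopoly sets MR = MC: 38 − 10Q = 29 ⇒ Q = 0.9, P = 38 − 5·0.9 = 33.5.
DWL is the triangle between Q = 0.9 and Q = 1.8: ½·(1.8 − 0.9)·(33.5 − 29) = 2.025.

DWL = 2.025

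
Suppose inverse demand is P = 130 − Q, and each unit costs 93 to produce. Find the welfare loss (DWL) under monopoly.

Competitive firms price at marginal cost: P = 93, giving Q = 37.
Monopoly sets MR = MC: 130 − 2Q = 93 ⇒ Q = 18.5, P = 130 − 18.5 = 111.5.
DWL is the triangle between Q = 18.5 and Q = 37: ½·(37 − 18.5)·(111.5 − 93) = 171.125.

DWL = 171.125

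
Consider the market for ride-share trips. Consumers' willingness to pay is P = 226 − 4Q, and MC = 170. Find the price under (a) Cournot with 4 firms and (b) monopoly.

With 4 symmetric Cournot firms, each firm's FOC gives 226 − 20q = 170, so q = 2.8, Q = 4·2.8 = 11.2, and P = 181.2.
The monopolist equates marginal revenue to marginal cost: 226 − 8Q = 170, so Q = 7. From demand, P = 198.

Cournot: P = 181.2; Monopoly: P = 198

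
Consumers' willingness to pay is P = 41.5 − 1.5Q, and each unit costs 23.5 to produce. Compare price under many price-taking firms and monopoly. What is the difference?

Price rises by 9

Perfect competition: P = MC = 23.5, so 41.5 − 1.5Q = 23.5 and Q = 12.
Monopoly sets MR = MC: 41.5 − 3Q = 23.5 ⇒ Q = 6, P = 41.5 − 1.5·6 = 32.5.
Change in price: 32.5 − 23.5 = 9.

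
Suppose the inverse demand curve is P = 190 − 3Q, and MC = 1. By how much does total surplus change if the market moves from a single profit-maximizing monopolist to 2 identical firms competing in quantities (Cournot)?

TS rises by 826.875

Monopoly sets MR = MC: 190 − 6Q = 1 ⇒ Q = 31.5, P = 190 − 3·31.5 = 95.5.
CS = ½·(190 − 95.5)·31.5 = 1488.375; PS = (95.5 − 1)·31.5 = 2976.75; TS = 4465.125.
Cournot with 2 identical firms: the symmetric best-response condition is 190 − 9q = 1. Each firm produces q = 21, total output Q = 42, price P = 64.
CS = ½·(190 − 64)·42 = 2646; PS = (64 − 1)·42 = 2646; TS = 5292.
Change in total surplus: 5292 − 4465.125 = 826.875.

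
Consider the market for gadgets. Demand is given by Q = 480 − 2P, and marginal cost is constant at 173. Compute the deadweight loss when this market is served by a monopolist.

DWL = 1122.25

Inverting demand: P = 240 − 0.5Q.
Under competition P = MC = 173, so Q = (240 − 173)/0.5 = 134.
A monopolist chooses Q where MR = MC. MR = 240 − Q; setting this equal to 173 gives Q = 67 and P = 206.5.
DWL is the triangle between Q = 67 and Q = 134: ½·(134 − 67)·(206.5 − 173) = 1122.25.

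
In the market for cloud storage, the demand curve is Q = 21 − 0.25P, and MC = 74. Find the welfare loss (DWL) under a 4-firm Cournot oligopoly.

DWL = 0.5

Inverting demand: P = 84 − 4Q.
Competitive firms price at marginal cost: P = 74, giving Q = 2.5.
With 4 symmetric Cournot firms, each firm's FOC gives 84 − 20q = 74, so q = 0.5, Q = 4·0.5 = 2, and P = 76.
DWL is the triangle between Q = 2 and Q = 2.5: ½·(2.5 − 2)·(76 − 74) = 0.5.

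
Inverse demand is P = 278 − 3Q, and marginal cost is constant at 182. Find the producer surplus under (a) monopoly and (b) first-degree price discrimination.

The monopolist equates marginal revenue to marginal cost: 278 − 6Q = 182, so Q = 16. From demand, P = 230.
PS = (230 − 182)·16 = 768.
Under first-degree price discrimination the firm charges each unit its demand price and produces up to where P = MC, i.e. Q = 32. Consumer surplus is zero; producer surplus equals total surplus.
PS = ½·(278 − 182)·32 = 1536.

Monopoly: PS = 768; Perfect PD: PS = 1536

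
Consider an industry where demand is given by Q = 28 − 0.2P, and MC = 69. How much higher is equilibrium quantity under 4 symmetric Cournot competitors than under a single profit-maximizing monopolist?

Q rises by 4.26

Inverting demand: P = 140 − 5Q.
The monopolist equates marginal revenue to marginal cost: 140 − 10Q = 69, so Q = 7.1. From demand, P = 104.5.
With 4 symmetric Cournot firms, each firm's FOC gives 140 − 25q = 69, so q = 2.84, Q = 4·2.84 = 11.36, and P = 83.2.
Change in equilibrium quantity: 11.36 − 7.1 = 4.26.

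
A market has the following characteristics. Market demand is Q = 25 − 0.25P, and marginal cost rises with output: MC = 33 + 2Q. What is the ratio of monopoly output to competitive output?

Q_m/Q_c = 0.6

Inverting demand: P = 100 − 4Q.
A monopolist chooses Q where MR = MC. MR = 100 − 8Q; setting this equal to 33 + 2Q gives Q = 6.7 and P = 73.2.
Competitive equilibrium sets price equal to marginal cost: 100 − 4Q = 33 + 2Q, so Q = 67/6 and P = 166/3.
Ratio Q_m/Q_c = 6.7/(67/6) = 0.6.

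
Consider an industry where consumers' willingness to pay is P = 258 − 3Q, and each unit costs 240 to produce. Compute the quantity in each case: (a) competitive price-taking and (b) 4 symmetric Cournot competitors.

Competition: Q = 6; Cournot: Q = 4.8

Under competition P = MC = 240, so Q = (258 − 240)/3 = 6.
With 4 symmetric Cournot firms, each firm's FOC gives 258 − 15q = 240, so q = 1.2, Q = 4·1.2 = 4.8, and P = 243.6.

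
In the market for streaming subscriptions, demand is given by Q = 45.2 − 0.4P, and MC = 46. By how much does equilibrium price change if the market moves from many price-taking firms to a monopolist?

Equilibrium price rises by 33.5

Inverting demand: P = 113 − 2.5Q.
Competitive firms price at marginal cost: P = 46, giving Q = 26.8.
The monopolist equates marginal revenue to marginal cost: 113 − 5Q = 46, so Q = 13.4. From demand, P = 79.5.
Change in equilibrium price: 79.5 − 46 = 33.5.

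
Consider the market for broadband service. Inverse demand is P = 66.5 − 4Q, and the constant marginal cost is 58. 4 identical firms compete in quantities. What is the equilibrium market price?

With 4 symmetric Cournot firms, each firm's FOC gives 66.5 − 20q = 58, so q = 0.425, Q = 4·0.425 = 1.7, and P = 59.7.

P = 59.7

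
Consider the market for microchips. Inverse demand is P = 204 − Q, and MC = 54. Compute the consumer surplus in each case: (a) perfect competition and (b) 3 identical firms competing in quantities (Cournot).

Perfect competition: P = MC = 54, so 204 − Q = 54 and Q = 150.
CS = ½·(204 − 54)·150 = 11250.
Cournot with 3 identical firms: the symmetric best-response condition is 204 − 4q = 54. Each firm produces q = 37.5, total output Q = 112.5, price P = 91.5.
CS = ½·(204 − 91.5)·112.5 = 6328.125.

Competition: CS = 11250; Cournot: CS = 6328.125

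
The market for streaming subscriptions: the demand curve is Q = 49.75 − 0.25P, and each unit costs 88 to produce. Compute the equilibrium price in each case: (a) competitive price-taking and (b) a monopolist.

Inverting demand: P = 199 − 4Q.
Perfect competition: P = MC = 88, so 199 − 4Q = 88 and Q = 27.75.
Monopoly sets MR = MC: 199 − 8Q = 88 ⇒ Q = 13.875, P = 199 − 4·13.875 = 143.5.

Competition: P = 88; Monopoly: P = 143.5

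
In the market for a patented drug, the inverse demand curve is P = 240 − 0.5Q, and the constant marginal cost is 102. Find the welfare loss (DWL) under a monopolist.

Perfect competition: P = MC = 102, so 240 − 0.5Q = 102 and Q = 276.
Monopoly sets MR = MC: 240 − Q = 102 ⇒ Q = 138, P = 240 − 0.5·138 = 171.
DWL is the triangle between Q = 138 and Q = 276: ½·(276 − 138)·(171 − 102) = 4761.

DWL = 4761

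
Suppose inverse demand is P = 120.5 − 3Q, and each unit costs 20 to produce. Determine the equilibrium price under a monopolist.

A monopolist chooses Q where MR = MC. MR = 120.5 − 6Q; setting this equal to 20 gives Q = 16.75 and P = 70.25.

P = 70.25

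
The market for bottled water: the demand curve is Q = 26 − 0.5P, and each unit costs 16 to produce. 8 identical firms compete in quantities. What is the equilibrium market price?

P = 20

Inverting demand: P = 52 − 2Q.
With 8 symmetric Cournot firms, each firm's FOC gives 52 − 18q = 16, so q = 2, Q = 8·2 = 16, and P = 20.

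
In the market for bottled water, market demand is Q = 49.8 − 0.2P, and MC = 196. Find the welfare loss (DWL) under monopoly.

DWL = 70.225

Inverting demand: P = 249 − 5Q.
Competitive firms price at marginal cost: P = 196, giving Q = 10.6.
Monopoly sets MR = MC: 249 − 10Q = 196 ⇒ Q = 5.3, P = 249 − 5·5.3 = 222.5.
DWL is the triangle between Q = 5.3 and Q = 10.6: ½·(10.6 − 5.3)·(222.5 − 196) = 70.225.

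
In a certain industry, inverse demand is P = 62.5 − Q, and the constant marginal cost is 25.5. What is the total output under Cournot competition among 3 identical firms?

In a 3-firm Cournot equilibrium, symmetry and the first-order condition give q = (62.5 − 25.5)/(4) = 9.25. So Q = 27.75 and P = 34.75.

Q = 27.75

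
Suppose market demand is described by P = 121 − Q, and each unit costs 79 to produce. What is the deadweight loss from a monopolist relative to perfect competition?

DWL = 220.5

Under competition P = MC = 79, so Q = (121 − 79)/1 = 42.
A monopolist chooses Q where MR = MC. MR = 121 − 2Q; setting this equal to 79 gives Q = 21 and P = 100.
DWL is the triangle between Q = 21 and Q = 42: ½·(42 − 21)·(100 − 79) = 220.5.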